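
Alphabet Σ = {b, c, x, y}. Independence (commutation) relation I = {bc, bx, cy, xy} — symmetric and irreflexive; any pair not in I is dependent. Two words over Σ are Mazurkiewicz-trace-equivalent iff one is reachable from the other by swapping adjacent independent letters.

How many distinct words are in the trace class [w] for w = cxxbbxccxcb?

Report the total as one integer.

drop 0:c onto floor
drop 1:x onto {0:c}
drop 2:x onto {1:x}
drop 3:b onto floor
drop 4:b onto {3:b}
drop 5:x onto {2:x}
drop 6:c onto {5:x}
drop 7:c onto {6:c}
drop 8:x onto {7:c}
drop 9:c onto {8:x}
drop 10:b onto {4:b}
ground layer = {0:c, 3:b}
drop-orders for the pieces not yet dropped (sum over which currently-grounded one goes next):
  1 to go: {9} 1  {10} 1
  2 to go: {4,10} 1  {8,9} 1  {9,10} 2
  3 to go: {3,4,10} 1  {4,9,10} 3  {7,8,9} 1  {8,9,10} 3
  4 to go: {3,4,9,10} 4  {4,8,9,10} 6  {6,7,8,9} 1  {7,8,9,10} 4
  5 to go: {3,4,8,9,10} 10  {4,7,8,9,10} 10  {5,6,7,8,9} 1  {6,7,8,9,10} 5
  6 to go: {2,5,6,7,8,9} 1  {3,4,7,8,9,10} 20  {4,6,7,8,9,10} 15  {5,6,7,8,9,10} 6
  7 to go: {1,2,5,6,7,8,9} 1  {2,5,6,7,8,9,10} 7  {3,4,6,7,8,9,10} 35  {4,5,6,7,8,9,10} 21
  8 to go: {0,1,2,5,6,7,8,9} 1  {1,2,5,6,7,8,9,10} 8  {2,4,5,6,7,8,9,10} 28  {3,4,5,6,7,8,9,10} 56
  9 to go: {0,1,2,5,6,7,8,9,10} 9  {1,2,4,5,6,7,8,9,10} 36  {2,3,4,5,6,7,8,9,10} 84
  if 0:c drops first: 120 orders
  if 3:b drops first: 45 orders
heap linearizations: 165

165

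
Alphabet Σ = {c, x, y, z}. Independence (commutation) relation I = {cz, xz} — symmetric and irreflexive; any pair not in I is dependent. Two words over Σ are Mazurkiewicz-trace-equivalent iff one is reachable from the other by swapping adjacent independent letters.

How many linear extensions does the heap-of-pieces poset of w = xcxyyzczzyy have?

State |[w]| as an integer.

4

0(x) covers ∅
1(c) covers 0:x
2(x) covers 1:c
3(y) covers 2:x
4(y) covers 3:y
5(z) covers 4:y
6(c) covers 4:y
7(z) covers 5:z
8(z) covers 7:z
9(y) covers 6:c, 8:z
10(y) covers 9:y
floor of heap: 0:x
completions by unplaced set U, small U first (add the entries for U minus each lowest piece of U):
  |U|=1: {10}:1
  |U|=2: {9,10}:1
  |U|=3: {6,9,10}:1  {8,9,10}:1
  |U|=4: {6,8,9,10}:2  {7,8,9,10}:1
  |U|=5: {5,7,8,9,10}:1  {6,7,8,9,10}:3
  |U|=6: {5,6,7,8,9,10}:4
  |U|=7: {4,5,6,7,8,9,10}:4
  |U|=8: {3,4,5,6,7,8,9,10}:4
  |U|=9: {2,3,4,5,6,7,8,9,10}:4
  start at 0(x): 4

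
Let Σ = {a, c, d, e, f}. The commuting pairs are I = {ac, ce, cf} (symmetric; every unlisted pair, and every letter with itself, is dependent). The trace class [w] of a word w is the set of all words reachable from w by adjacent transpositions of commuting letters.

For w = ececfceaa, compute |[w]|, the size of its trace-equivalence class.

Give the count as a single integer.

piece 0:e — minimal
piece 1:c — minimal
piece 2:e rests on {0:e}
piece 3:c rests on {1:c}
piece 4:f rests on {2:e}
piece 5:c rests on {3:c}
piece 6:e rests on {4:f}
piece 7:a rests on {6:e}
piece 8:a rests on {7:a}
minimal pieces: {0:e, 1:c}
ways to finish when only these pieces remain (= sum over removing one remaining piece with nothing left below it):
  1 left: {5}→1  {8}→1
  2 left: {3,5}→1  {5,8}→2  {7,8}→1
  3 left: {1,3,5}→1  {3,5,8}→3  {5,7,8}→3  {6,7,8}→1
  4 left: {1,3,5,8}→4  {3,5,7,8}→6  {4,6,7,8}→1  {5,6,7,8}→4
  5 left: {1,3,5,7,8}→10  {2,4,6,7,8}→1  {3,5,6,7,8}→10  {4,5,6,7,8}→5
  6 left: {0,2,4,6,7,8}→1  {1,3,5,6,7,8}→20  {2,4,5,6,7,8}→6  {3,4,5,6,7,8}→15
  7 left: {0,2,4,5,6,7,8}→7  {1,3,4,5,6,7,8}→35  {2,3,4,5,6,7,8}→21
  placing 0:e first → 56 extensions
  placing 1:c first → 28 extensions
total linear extensions = 84

84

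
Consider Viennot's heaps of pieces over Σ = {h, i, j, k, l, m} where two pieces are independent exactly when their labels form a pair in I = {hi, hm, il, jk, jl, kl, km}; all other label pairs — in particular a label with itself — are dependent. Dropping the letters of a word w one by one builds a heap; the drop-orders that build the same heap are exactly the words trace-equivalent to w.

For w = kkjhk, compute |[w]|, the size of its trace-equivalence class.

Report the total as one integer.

3

piece 0:k — minimal
piece 1:k rests on {0:k}
piece 2:j — minimal
piece 3:h rests on {1:k, 2:j}
piece 4:k rests on {3:h}
minimal pieces: {0:k, 2:j}
ways to finish when only these pieces remain (= sum over removing one remaining piece with nothing left below it):
  1 left: {4}→1
  2 left: {3,4}→1
  3 left: {1,3,4}→1  {2,3,4}→1
  placing 0:k first → 2 extensions
  placing 2:j first → 1 extensions
total linear extensions = 3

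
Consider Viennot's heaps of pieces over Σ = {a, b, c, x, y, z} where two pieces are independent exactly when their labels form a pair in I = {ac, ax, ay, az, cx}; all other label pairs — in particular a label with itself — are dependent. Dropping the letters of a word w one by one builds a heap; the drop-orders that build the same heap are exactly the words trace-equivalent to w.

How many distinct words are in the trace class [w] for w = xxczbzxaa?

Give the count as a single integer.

18

0(x) covers ∅
1(x) covers 0:x
2(c) covers ∅
3(z) covers 1:x, 2:c
4(b) covers 3:z
5(z) covers 4:b
6(x) covers 5:z
7(a) covers 4:b
8(a) covers 7:a
floor of heap: 0:x, 2:c
completions by unplaced set U, small U first (add the entries for U minus each lowest piece of U):
  |U|=1: {6}:1  {8}:1
  |U|=2: {5,6}:1  {6,8}:2  {7,8}:1
  |U|=3: {5,6,8}:3  {6,7,8}:3
  |U|=4: {5,6,7,8}:6
  |U|=5: {4,5,6,7,8}:6
  |U|=6: {3,4,5,6,7,8}:6
  |U|=7: {1,3,4,5,6,7,8}:6  {2,3,4,5,6,7,8}:6
  start at 0(x): 12
  start at 2(c): 6
sum over floor = 18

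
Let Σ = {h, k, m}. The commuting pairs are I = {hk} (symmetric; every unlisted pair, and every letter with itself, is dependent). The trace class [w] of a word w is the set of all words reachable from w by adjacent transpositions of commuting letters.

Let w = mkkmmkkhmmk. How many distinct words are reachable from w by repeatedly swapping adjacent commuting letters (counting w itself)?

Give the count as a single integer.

piece 0:m — minimal
piece 1:k rests on {0:m}
piece 2:k rests on {1:k}
piece 3:m rests on {2:k}
piece 4:m rests on {3:m}
piece 5:k rests on {4:m}
piece 6:k rests on {5:k}
piece 7:h rests on {4:m}
piece 8:m rests on {6:k, 7:h}
piece 9:m rests on {8:m}
piece 10:k rests on {9:m}
minimal pieces: {0:m}
ways to finish when only these pieces remain (= sum over removing one remaining piece with nothing left below it):
  1 left: {10}→1
  2 left: {9,10}→1
  3 left: {8,9,10}→1
  4 left: {6,8,9,10}→1  {7,8,9,10}→1
  5 left: {5,6,8,9,10}→1  {6,7,8,9,10}→2
  6 left: {5,6,7,8,9,10}→3
  7 left: {4,5,6,7,8,9,10}→3
  8 left: {3,4,5,6,7,8,9,10}→3
  9 left: {2,3,4,5,6,7,8,9,10}→3
  placing 0:m first → 3 extensions

3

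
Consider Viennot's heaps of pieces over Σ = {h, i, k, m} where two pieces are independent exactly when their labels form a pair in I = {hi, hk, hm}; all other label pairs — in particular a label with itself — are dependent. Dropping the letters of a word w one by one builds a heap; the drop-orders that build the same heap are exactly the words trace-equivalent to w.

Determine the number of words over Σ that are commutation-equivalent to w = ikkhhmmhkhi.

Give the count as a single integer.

0(i) covers ∅
1(k) covers 0:i
2(k) covers 1:k
3(h) covers ∅
4(h) covers 3:h
5(m) covers 2:k
6(m) covers 5:m
7(h) covers 4:h
8(k) covers 6:m
9(h) covers 7:h
10(i) covers 8:k
floor of heap: 0:i, 3:h
completions by unplaced set U, small U first (add the entries for U minus each lowest piece of U):
  |U|=1: {9}:1  {10}:1
  |U|=2: {7,9}:1  {8,10}:1  {9,10}:2
  |U|=3: {4,7,9}:1  {6,8,10}:1  {7,9,10}:3  {8,9,10}:3
  |U|=4: {3,4,7,9}:1  {4,7,9,10}:4  {5,6,8,10}:1  {6,8,9,10}:4  {7,8,9,10}:6
  |U|=5: {2,5,6,8,10}:1  {3,4,7,9,10}:5  {4,7,8,9,10}:10  {5,6,8,9,10}:5  {6,7,8,9,10}:10
  |U|=6: {1,2,5,6,8,10}:1  {2,5,6,8,9,10}:6  {3,4,7,8,9,10}:15  {4,6,7,8,9,10}:20  {5,6,7,8,9,10}:15
  |U|=7: {0,1,2,5,6,8,10}:1  {1,2,5,6,8,9,10}:7  {2,5,6,7,8,9,10}:21  {3,4,6,7,8,9,10}:35  {4,5,6,7,8,9,10}:35
  |U|=8: {0,1,2,5,6,8,9,10}:8  {1,2,5,6,7,8,9,10}:28  {2,4,5,6,7,8,9,10}:56  {3,4,5,6,7,8,9,10}:70
  |U|=9: {0,1,2,5,6,7,8,9,10}:36  {1,2,4,5,6,7,8,9,10}:84  {2,3,4,5,6,7,8,9,10}:126
  start at 0(i): 210
  start at 3(h): 120
sum over floor = 330

330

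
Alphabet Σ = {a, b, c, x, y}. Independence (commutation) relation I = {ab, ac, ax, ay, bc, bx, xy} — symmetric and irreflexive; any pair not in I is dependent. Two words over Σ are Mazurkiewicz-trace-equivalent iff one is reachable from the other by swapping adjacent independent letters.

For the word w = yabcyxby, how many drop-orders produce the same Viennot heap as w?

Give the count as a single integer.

#0=y has no predecessor
#1=a has no predecessor
#2=b depends on [0:y]
#3=c depends on [0:y]
#4=y depends on [2:b, 3:c]
#5=x depends on [3:c]
#6=b depends on [4:y]
#7=y depends on [6:b]
sources: [0:y, 1:a]
N(rest) = Σ N(rest − s) over sources s of rest; N(one piece) = 1:
  size 1 → [1]=1  [5]=1  [7]=1
  size 2 → [1,5]=2  [1,7]=2  [5,7]=2  [6,7]=1
  size 3 → [1,5,7]=6  [1,6,7]=3  [4,6,7]=1  [5,6,7]=3
  size 4 → [1,4,6,7]=4  [1,5,6,7]=12  [2,4,6,7]=1  [4,5,6,7]=4
  size 5 → [1,2,4,6,7]=5  [1,4,5,6,7]=20  [2,4,5,6,7]=5  [3,4,5,6,7]=4
  size 6 → [1,2,4,5,6,7]=30  [1,3,4,5,6,7]=24  [2,3,4,5,6,7]=9
  first=0(y) contributes 63
  first=1(a) contributes 9
|[w]| = 72

72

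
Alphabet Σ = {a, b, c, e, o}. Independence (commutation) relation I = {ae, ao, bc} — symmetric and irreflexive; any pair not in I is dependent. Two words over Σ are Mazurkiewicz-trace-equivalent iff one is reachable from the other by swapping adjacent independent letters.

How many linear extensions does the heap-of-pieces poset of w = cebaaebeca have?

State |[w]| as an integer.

3

0(c) covers ∅
1(e) covers 0:c
2(b) covers 1:e
3(a) covers 2:b
4(a) covers 3:a
5(e) covers 2:b
6(b) covers 4:a, 5:e
7(e) covers 6:b
8(c) covers 7:e
9(a) covers 8:c
floor of heap: 0:c
completions by unplaced set U, small U first (add the entries for U minus each lowest piece of U):
  |U|=1: {9}:1
  |U|=2: {8,9}:1
  |U|=3: {7,8,9}:1
  |U|=4: {6,7,8,9}:1
  |U|=5: {4,6,7,8,9}:1  {5,6,7,8,9}:1
  |U|=6: {3,4,6,7,8,9}:1  {4,5,6,7,8,9}:2
  |U|=7: {3,4,5,6,7,8,9}:3
  |U|=8: {2,3,4,5,6,7,8,9}:3
  start at 0(c): 3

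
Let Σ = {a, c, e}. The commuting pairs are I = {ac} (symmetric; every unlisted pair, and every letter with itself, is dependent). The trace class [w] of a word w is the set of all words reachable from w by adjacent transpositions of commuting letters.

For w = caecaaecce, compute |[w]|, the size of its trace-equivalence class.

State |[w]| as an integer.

6

piece 0:c — minimal
piece 1:a — minimal
piece 2:e rests on {0:c, 1:a}
piece 3:c rests on {2:e}
piece 4:a rests on {2:e}
piece 5:a rests on {4:a}
piece 6:e rests on {3:c, 5:a}
piece 7:c rests on {6:e}
piece 8:c rests on {7:c}
piece 9:e rests on {8:c}
minimal pieces: {0:c, 1:a}
ways to finish when only these pieces remain (= sum over removing one remaining piece with nothing left below it):
  1 left: {9}→1
  2 left: {8,9}→1
  3 left: {7,8,9}→1
  4 left: {6,7,8,9}→1
  5 left: {3,6,7,8,9}→1  {5,6,7,8,9}→1
  6 left: {3,5,6,7,8,9}→2  {4,5,6,7,8,9}→1
  7 left: {3,4,5,6,7,8,9}→3
  8 left: {2,3,4,5,6,7,8,9}→3
  placing 0:c first → 3 extensions
  placing 1:a first → 3 extensions
total linear extensions = 6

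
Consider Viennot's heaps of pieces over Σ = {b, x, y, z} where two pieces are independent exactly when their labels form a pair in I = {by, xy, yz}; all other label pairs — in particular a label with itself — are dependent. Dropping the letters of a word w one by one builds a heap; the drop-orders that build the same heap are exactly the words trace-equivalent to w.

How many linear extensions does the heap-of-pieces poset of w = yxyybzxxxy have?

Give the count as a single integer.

#0=y has no predecessor
#1=x has no predecessor
#2=y depends on [0:y]
#3=y depends on [2:y]
#4=b depends on [1:x]
#5=z depends on [4:b]
#6=x depends on [5:z]
#7=x depends on [6:x]
#8=x depends on [7:x]
#9=y depends on [3:y]
sources: [0:y, 1:x]
N(rest) = Σ N(rest − s) over sources s of rest; N(one piece) = 1:
  size 1 → [8]=1  [9]=1
  size 2 → [3,9]=1  [7,8]=1  [8,9]=2
  size 3 → [2,3,9]=1  [3,8,9]=3  [6,7,8]=1  [7,8,9]=3
  size 4 → [0,2,3,9]=1  [2,3,8,9]=4  [3,7,8,9]=6  [5,6,7,8]=1  [6,7,8,9]=4
  size 5 → [0,2,3,8,9]=5  [2,3,7,8,9]=10  [3,6,7,8,9]=10  [4,5,6,7,8]=1  [5,6,7,8,9]=5
  size 6 → [0,2,3,7,8,9]=15  [1,4,5,6,7,8]=1  [2,3,6,7,8,9]=20  [3,5,6,7,8,9]=15  [4,5,6,7,8,9]=6
  size 7 → [0,2,3,6,7,8,9]=35  [1,4,5,6,7,8,9]=7  [2,3,5,6,7,8,9]=35  [3,4,5,6,7,8,9]=21
  size 8 → [0,2,3,5,6,7,8,9]=70  [1,3,4,5,6,7,8,9]=28  [2,3,4,5,6,7,8,9]=56
  first=0(y) contributes 84
  first=1(x) contributes 126
|[w]| = 210

210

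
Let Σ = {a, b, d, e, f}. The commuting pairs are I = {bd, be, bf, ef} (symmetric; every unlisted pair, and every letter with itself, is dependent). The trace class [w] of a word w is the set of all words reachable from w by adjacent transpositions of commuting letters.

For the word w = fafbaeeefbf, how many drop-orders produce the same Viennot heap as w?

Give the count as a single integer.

120

drop 0:f onto floor
drop 1:a onto {0:f}
drop 2:f onto {1:a}
drop 3:b onto {1:a}
drop 4:a onto {2:f, 3:b}
drop 5:e onto {4:a}
drop 6:e onto {5:e}
drop 7:e onto {6:e}
drop 8:f onto {4:a}
drop 9:b onto {4:a}
drop 10:f onto {8:f}
ground layer = {0:f}
drop-orders for the pieces not yet dropped (sum over which currently-grounded one goes next):
  1 to go: {7} 1  {9} 1  {10} 1
  2 to go: {6,7} 1  {7,9} 2  {7,10} 2  {8,10} 1  {9,10} 2
  3 to go: {5,6,7} 1  {6,7,9} 3  {6,7,10} 3  {7,8,10} 3  {7,9,10} 6  {8,9,10} 3
  4 to go: {5,6,7,9} 4  {5,6,7,10} 4  {6,7,8,10} 6  {6,7,9,10} 12  {7,8,9,10} 12
  5 to go: {5,6,7,8,10} 10  {5,6,7,9,10} 20  {6,7,8,9,10} 30
  6 to go: {5,6,7,8,9,10} 60
  7 to go: {4,5,6,7,8,9,10} 60
  8 to go: {2,4,5,6,7,8,9,10} 60  {3,4,5,6,7,8,9,10} 60
  9 to go: {2,3,4,5,6,7,8,9,10} 120
  if 0:f drops first: 120 orders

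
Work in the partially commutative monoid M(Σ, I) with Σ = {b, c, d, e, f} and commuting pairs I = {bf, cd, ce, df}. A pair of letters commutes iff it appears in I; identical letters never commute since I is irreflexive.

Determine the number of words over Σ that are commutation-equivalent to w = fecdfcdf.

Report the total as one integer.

drop 0:f onto floor
drop 1:e onto {0:f}
drop 2:c onto {0:f}
drop 3:d onto {1:e}
drop 4:f onto {1:e, 2:c}
drop 5:c onto {4:f}
drop 6:d onto {3:d}
drop 7:f onto {5:c}
ground layer = {0:f}
drop-orders for the pieces not yet dropped (sum over which currently-grounded one goes next):
  1 to go: {6} 1  {7} 1
  2 to go: {3,6} 1  {5,7} 1  {6,7} 2
  3 to go: {3,6,7} 3  {4,5,7} 1  {5,6,7} 3
  4 to go: {2,4,5,7} 1  {3,5,6,7} 6  {4,5,6,7} 4
  5 to go: {2,4,5,6,7} 5  {3,4,5,6,7} 10
  6 to go: {1,3,4,5,6,7} 10  {2,3,4,5,6,7} 15
  if 0:f drops first: 25 orders

25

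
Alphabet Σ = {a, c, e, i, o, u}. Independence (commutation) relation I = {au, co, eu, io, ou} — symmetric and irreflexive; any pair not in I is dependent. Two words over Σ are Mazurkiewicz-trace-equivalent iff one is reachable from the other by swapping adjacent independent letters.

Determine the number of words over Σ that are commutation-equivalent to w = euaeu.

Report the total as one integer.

#0=e has no predecessor
#1=u has no predecessor
#2=a depends on [0:e]
#3=e depends on [2:a]
#4=u depends on [1:u]
sources: [0:e, 1:u]
N(rest) = Σ N(rest − s) over sources s of rest; N(one piece) = 1:
  size 1 → [3]=1  [4]=1
  size 2 → [1,4]=1  [2,3]=1  [3,4]=2
  size 3 → [0,2,3]=1  [1,3,4]=3  [2,3,4]=3
  first=0(e) contributes 6
  first=1(u) contributes 4
|[w]| = 10

10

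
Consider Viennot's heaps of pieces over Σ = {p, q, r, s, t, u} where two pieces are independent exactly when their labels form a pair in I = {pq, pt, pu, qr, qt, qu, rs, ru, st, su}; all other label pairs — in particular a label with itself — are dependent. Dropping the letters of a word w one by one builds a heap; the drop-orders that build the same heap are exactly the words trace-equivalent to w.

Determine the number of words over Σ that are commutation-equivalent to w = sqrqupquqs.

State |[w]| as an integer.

piece 0:s — minimal
piece 1:q rests on {0:s}
piece 2:r — minimal
piece 3:q rests on {1:q}
piece 4:u — minimal
piece 5:p rests on {0:s, 2:r}
piece 6:q rests on {3:q}
piece 7:u rests on {4:u}
piece 8:q rests on {6:q}
piece 9:s rests on {5:p, 8:q}
minimal pieces: {0:s, 2:r, 4:u}
ways to finish when only these pieces remain (= sum over removing one remaining piece with nothing left below it):
  1 left: {7}→1  {9}→1
  2 left: {4,7}→1  {5,9}→1  {7,9}→2  {8,9}→1
  3 left: {2,5,9}→1  {4,7,9}→3  {5,7,9}→3  {5,8,9}→2  {6,8,9}→1  {7,8,9}→3
  4 left: {2,5,7,9}→4  {2,5,8,9}→3  {3,6,8,9}→1  {4,5,7,9}→6  {4,7,8,9}→6  {5,6,8,9}→3  {5,7,8,9}→8  {6,7,8,9}→4
  5 left: {1,3,6,8,9}→1  {2,4,5,7,9}→10  {2,5,6,8,9}→6  {2,5,7,8,9}→15  {3,5,6,8,9}→4  {3,6,7,8,9}→5  {4,5,7,8,9}→20  {4,6,7,8,9}→10  {5,6,7,8,9}→15
  6 left: {1,3,5,6,8,9}→5  {1,3,6,7,8,9}→6  {2,3,5,6,8,9}→10  {2,4,5,7,8,9}→45  {2,5,6,7,8,9}→36  {3,4,6,7,8,9}→15  {3,5,6,7,8,9}→24  {4,5,6,7,8,9}→45
  7 left: {0,1,3,5,6,8,9}→5  {1,2,3,5,6,8,9}→15  {1,3,4,6,7,8,9}→21  {1,3,5,6,7,8,9}→35  {2,3,5,6,7,8,9}→70  {2,4,5,6,7,8,9}→126  {3,4,5,6,7,8,9}→84
  8 left: {0,1,2,3,5,6,8,9}→20  {0,1,3,5,6,7,8,9}→40  {1,2,3,5,6,7,8,9}→120  {1,3,4,5,6,7,8,9}→140  {2,3,4,5,6,7,8,9}→280
  placing 0:s first → 540 extensions
  placing 2:r first → 180 extensions
  placing 4:u first → 180 extensions
total linear extensions = 900

900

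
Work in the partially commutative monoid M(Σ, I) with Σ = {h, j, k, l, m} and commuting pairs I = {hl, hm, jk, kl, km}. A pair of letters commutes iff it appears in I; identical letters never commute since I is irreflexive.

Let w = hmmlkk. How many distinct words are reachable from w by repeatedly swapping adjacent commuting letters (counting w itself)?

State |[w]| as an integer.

#0=h has no predecessor
#1=m has no predecessor
#2=m depends on [1:m]
#3=l depends on [2:m]
#4=k depends on [0:h]
#5=k depends on [4:k]
sources: [0:h, 1:m]
N(rest) = Σ N(rest − s) over sources s of rest; N(one piece) = 1:
  size 1 → [3]=1  [5]=1
  size 2 → [2,3]=1  [3,5]=2  [4,5]=1
  size 3 → [0,4,5]=1  [1,2,3]=1  [2,3,5]=3  [3,4,5]=3
  size 4 → [0,3,4,5]=4  [1,2,3,5]=4  [2,3,4,5]=6
  first=0(h) contributes 10
  first=1(m) contributes 10
|[w]| = 20

20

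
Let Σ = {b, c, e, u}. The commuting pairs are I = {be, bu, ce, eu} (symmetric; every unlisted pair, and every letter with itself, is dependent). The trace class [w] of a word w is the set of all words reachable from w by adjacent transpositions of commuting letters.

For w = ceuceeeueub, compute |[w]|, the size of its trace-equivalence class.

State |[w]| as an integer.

1386

0(c) covers ∅
1(e) covers ∅
2(u) covers 0:c
3(c) covers 2:u
4(e) covers 1:e
5(e) covers 4:e
6(e) covers 5:e
7(u) covers 3:c
8(e) covers 6:e
9(u) covers 7:u
10(b) covers 3:c
floor of heap: 0:c, 1:e
completions by unplaced set U, small U first (add the entries for U minus each lowest piece of U):
  |U|=1: {8}:1  {9}:1  {10}:1
  |U|=2: {6,8}:1  {7,9}:1  {8,9}:2  {8,10}:2  {9,10}:2
  |U|=3: {5,6,8}:1  {6,8,9}:3  {6,8,10}:3  {7,8,9}:3  {7,9,10}:3  {8,9,10}:6
  |U|=4: {3,7,9,10}:3  {4,5,6,8}:1  {5,6,8,9}:4  {5,6,8,10}:4  {6,7,8,9}:6  {6,8,9,10}:12  {7,8,9,10}:12
  |U|=5: {1,4,5,6,8}:1  {2,3,7,9,10}:3  {3,7,8,9,10}:15  {4,5,6,8,9}:5  {4,5,6,8,10}:5  {5,6,7,8,9}:10  {5,6,8,9,10}:20  {6,7,8,9,10}:30
  |U|=6: {0,2,3,7,9,10}:3  {1,4,5,6,8,9}:6  {1,4,5,6,8,10}:6  {2,3,7,8,9,10}:18  {3,6,7,8,9,10}:45  {4,5,6,7,8,9}:15  {4,5,6,8,9,10}:30  {5,6,7,8,9,10}:60
  |U|=7: {0,2,3,7,8,9,10}:21  {1,4,5,6,7,8,9}:21  {1,4,5,6,8,9,10}:42  {2,3,6,7,8,9,10}:63  {3,5,6,7,8,9,10}:105  {4,5,6,7,8,9,10}:105
  |U|=8: {0,2,3,6,7,8,9,10}:84  {1,4,5,6,7,8,9,10}:168  {2,3,5,6,7,8,9,10}:168  {3,4,5,6,7,8,9,10}:210
  |U|=9: {0,2,3,5,6,7,8,9,10}:252  {1,3,4,5,6,7,8,9,10}:378  {2,3,4,5,6,7,8,9,10}:378
  start at 0(c): 756
  start at 1(e): 630
sum over floor = 1386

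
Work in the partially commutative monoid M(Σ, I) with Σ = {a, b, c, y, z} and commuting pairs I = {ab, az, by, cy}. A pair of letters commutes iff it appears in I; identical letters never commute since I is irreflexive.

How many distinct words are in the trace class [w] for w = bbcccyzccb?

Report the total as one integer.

piece 0:b — minimal
piece 1:b rests on {0:b}
piece 2:c rests on {1:b}
piece 3:c rests on {2:c}
piece 4:c rests on {3:c}
piece 5:y — minimal
piece 6:z rests on {4:c, 5:y}
piece 7:c rests on {6:z}
piece 8:c rests on {7:c}
piece 9:b rests on {8:c}
minimal pieces: {0:b, 5:y}
ways to finish when only these pieces remain (= sum over removing one remaining piece with nothing left below it):
  1 left: {9}→1
  2 left: {8,9}→1
  3 left: {7,8,9}→1
  4 left: {6,7,8,9}→1
  5 left: {4,6,7,8,9}→1  {5,6,7,8,9}→1
  6 left: {3,4,6,7,8,9}→1  {4,5,6,7,8,9}→2
  7 left: {2,3,4,6,7,8,9}→1  {3,4,5,6,7,8,9}→3
  8 left: {1,2,3,4,6,7,8,9}→1  {2,3,4,5,6,7,8,9}→4
  placing 0:b first → 5 extensions
  placing 5:y first → 1 extensions
total linear extensions = 6

6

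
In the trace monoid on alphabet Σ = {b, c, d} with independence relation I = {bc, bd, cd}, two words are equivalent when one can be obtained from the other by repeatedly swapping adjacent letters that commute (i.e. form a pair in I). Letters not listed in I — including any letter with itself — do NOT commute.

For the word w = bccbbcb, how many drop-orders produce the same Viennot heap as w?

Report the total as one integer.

#0=b has no predecessor
#1=c has no predecessor
#2=c depends on [1:c]
#3=b depends on [0:b]
#4=b depends on [3:b]
#5=c depends on [2:c]
#6=b depends on [4:b]
sources: [0:b, 1:c]
N(rest) = Σ N(rest − s) over sources s of rest; N(one piece) = 1:
  size 1 → [5]=1  [6]=1
  size 2 → [2,5]=1  [4,6]=1  [5,6]=2
  size 3 → [1,2,5]=1  [2,5,6]=3  [3,4,6]=1  [4,5,6]=3
  size 4 → [0,3,4,6]=1  [1,2,5,6]=4  [2,4,5,6]=6  [3,4,5,6]=4
  size 5 → [0,3,4,5,6]=5  [1,2,4,5,6]=10  [2,3,4,5,6]=10
  first=0(b) contributes 20
  first=1(c) contributes 15
|[w]| = 35

35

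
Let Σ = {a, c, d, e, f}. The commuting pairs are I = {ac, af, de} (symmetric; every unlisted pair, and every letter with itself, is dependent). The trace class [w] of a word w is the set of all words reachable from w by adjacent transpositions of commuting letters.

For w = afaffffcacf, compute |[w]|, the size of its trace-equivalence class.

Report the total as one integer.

drop 0:a onto floor
drop 1:f onto floor
drop 2:a onto {0:a}
drop 3:f onto {1:f}
drop 4:f onto {3:f}
drop 5:f onto {4:f}
drop 6:f onto {5:f}
drop 7:c onto {6:f}
drop 8:a onto {2:a}
drop 9:c onto {7:c}
drop 10:f onto {9:c}
ground layer = {0:a, 1:f}
drop-orders for the pieces not yet dropped (sum over which currently-grounded one goes next):
  1 to go: {8} 1  {10} 1
  2 to go: {2,8} 1  {8,10} 2  {9,10} 1
  3 to go: {0,2,8} 1  {2,8,10} 3  {7,9,10} 1  {8,9,10} 3
  4 to go: {0,2,8,10} 4  {2,8,9,10} 6  {6,7,9,10} 1  {7,8,9,10} 4
  5 to go: {0,2,8,9,10} 10  {2,7,8,9,10} 10  {5,6,7,9,10} 1  {6,7,8,9,10} 5
  6 to go: {0,2,7,8,9,10} 20  {2,6,7,8,9,10} 15  {4,5,6,7,9,10} 1  {5,6,7,8,9,10} 6
  7 to go: {0,2,6,7,8,9,10} 35  {2,5,6,7,8,9,10} 21  {3,4,5,6,7,9,10} 1  {4,5,6,7,8,9,10} 7
  8 to go: {0,2,5,6,7,8,9,10} 56  {1,3,4,5,6,7,9,10} 1  {2,4,5,6,7,8,9,10} 28  {3,4,5,6,7,8,9,10} 8
  9 to go: {0,2,4,5,6,7,8,9,10} 84  {1,3,4,5,6,7,8,9,10} 9  {2,3,4,5,6,7,8,9,10} 36
  if 0:a drops first: 45 orders
  if 1:f drops first: 120 orders
heap linearizations: 165

165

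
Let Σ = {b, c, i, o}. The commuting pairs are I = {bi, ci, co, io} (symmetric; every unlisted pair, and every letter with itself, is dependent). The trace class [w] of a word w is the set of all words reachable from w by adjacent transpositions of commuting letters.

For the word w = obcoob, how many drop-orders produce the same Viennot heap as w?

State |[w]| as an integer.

piece 0:o — minimal
piece 1:b rests on {0:o}
piece 2:c rests on {1:b}
piece 3:o rests on {1:b}
piece 4:o rests on {3:o}
piece 5:b rests on {2:c, 4:o}
minimal pieces: {0:o}
ways to finish when only these pieces remain (= sum over removing one remaining piece with nothing left below it):
  1 left: {5}→1
  2 left: {2,5}→1  {4,5}→1
  3 left: {2,4,5}→2  {3,4,5}→1
  4 left: {2,3,4,5}→3
  placing 0:o first → 3 extensions

3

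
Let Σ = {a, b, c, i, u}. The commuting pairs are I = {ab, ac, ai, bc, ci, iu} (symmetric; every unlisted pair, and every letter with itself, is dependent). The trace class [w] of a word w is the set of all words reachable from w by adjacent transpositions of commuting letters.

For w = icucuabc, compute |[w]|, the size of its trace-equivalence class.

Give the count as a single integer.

piece 0:i — minimal
piece 1:c — minimal
piece 2:u rests on {1:c}
piece 3:c rests on {2:u}
piece 4:u rests on {3:c}
piece 5:a rests on {4:u}
piece 6:b rests on {0:i, 4:u}
piece 7:c rests on {4:u}
minimal pieces: {0:i, 1:c}
ways to finish when only these pieces remain (= sum over removing one remaining piece with nothing left below it):
  1 left: {5}→1  {6}→1  {7}→1
  2 left: {0,6}→1  {5,6}→2  {5,7}→2  {6,7}→2
  3 left: {0,5,6}→3  {0,6,7}→3  {5,6,7}→6
  4 left: {0,5,6,7}→12  {4,5,6,7}→6
  5 left: {0,4,5,6,7}→18  {3,4,5,6,7}→6
  6 left: {0,3,4,5,6,7}→24  {2,3,4,5,6,7}→6
  placing 0:i first → 6 extensions
  placing 1:c first → 30 extensions
total linear extensions = 36

36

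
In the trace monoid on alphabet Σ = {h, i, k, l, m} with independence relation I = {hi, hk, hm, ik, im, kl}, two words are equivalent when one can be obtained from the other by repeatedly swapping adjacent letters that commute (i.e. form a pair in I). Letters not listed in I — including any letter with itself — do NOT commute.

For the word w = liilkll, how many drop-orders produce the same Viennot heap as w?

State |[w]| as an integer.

0(l) covers ∅
1(i) covers 0:l
2(i) covers 1:i
3(l) covers 2:i
4(k) covers ∅
5(l) covers 3:l
6(l) covers 5:l
floor of heap: 0:l, 4:k
completions by unplaced set U, small U first (add the entries for U minus each lowest piece of U):
  |U|=1: {4}:1  {6}:1
  |U|=2: {4,6}:2  {5,6}:1
  |U|=3: {3,5,6}:1  {4,5,6}:3
  |U|=4: {2,3,5,6}:1  {3,4,5,6}:4
  |U|=5: {1,2,3,5,6}:1  {2,3,4,5,6}:5
  start at 0(l): 6
  start at 4(k): 1
sum over floor = 7

7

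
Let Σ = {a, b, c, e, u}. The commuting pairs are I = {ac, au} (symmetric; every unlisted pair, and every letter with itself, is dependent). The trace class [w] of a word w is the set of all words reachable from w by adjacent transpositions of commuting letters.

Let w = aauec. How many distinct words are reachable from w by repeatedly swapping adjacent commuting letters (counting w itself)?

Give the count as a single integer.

3

#0=a has no predecessor
#1=a depends on [0:a]
#2=u has no predecessor
#3=e depends on [1:a, 2:u]
#4=c depends on [3:e]
sources: [0:a, 2:u]
N(rest) = Σ N(rest − s) over sources s of rest; N(one piece) = 1:
  size 1 → [4]=1
  size 2 → [3,4]=1
  size 3 → [1,3,4]=1  [2,3,4]=1
  first=0(a) contributes 2
  first=2(u) contributes 1
|[w]| = 3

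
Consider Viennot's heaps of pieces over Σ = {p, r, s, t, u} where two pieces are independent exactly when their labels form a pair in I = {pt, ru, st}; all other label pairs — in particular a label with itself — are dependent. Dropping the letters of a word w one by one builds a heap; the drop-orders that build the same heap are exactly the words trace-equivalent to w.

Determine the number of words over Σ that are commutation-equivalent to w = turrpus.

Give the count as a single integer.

3

drop 0:t onto floor
drop 1:u onto {0:t}
drop 2:r onto {0:t}
drop 3:r onto {2:r}
drop 4:p onto {1:u, 3:r}
drop 5:u onto {4:p}
drop 6:s onto {5:u}
ground layer = {0:t}
drop-orders for the pieces not yet dropped (sum over which currently-grounded one goes next):
  1 to go: {6} 1
  2 to go: {5,6} 1
  3 to go: {4,5,6} 1
  4 to go: {1,4,5,6} 1  {3,4,5,6} 1
  5 to go: {1,3,4,5,6} 2  {2,3,4,5,6} 1
  if 0:t drops first: 3 orders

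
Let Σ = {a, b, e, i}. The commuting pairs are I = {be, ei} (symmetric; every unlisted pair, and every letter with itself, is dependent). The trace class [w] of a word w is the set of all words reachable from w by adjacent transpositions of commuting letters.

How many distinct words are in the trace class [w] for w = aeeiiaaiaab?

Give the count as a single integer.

6

#0=a has no predecessor
#1=e depends on [0:a]
#2=e depends on [1:e]
#3=i depends on [0:a]
#4=i depends on [3:i]
#5=a depends on [2:e, 4:i]
#6=a depends on [5:a]
#7=i depends on [6:a]
#8=a depends on [7:i]
#9=a depends on [8:a]
#10=b depends on [9:a]
sources: [0:a]
N(rest) = Σ N(rest − s) over sources s of rest; N(one piece) = 1:
  size 1 → [10]=1
  size 2 → [9,10]=1
  size 3 → [8,9,10]=1
  size 4 → [7,8,9,10]=1
  size 5 → [6,7,8,9,10]=1
  size 6 → [5,6,7,8,9,10]=1
  size 7 → [2,5,6,7,8,9,10]=1  [4,5,6,7,8,9,10]=1
  size 8 → [1,2,5,6,7,8,9,10]=1  [2,4,5,6,7,8,9,10]=2  [3,4,5,6,7,8,9,10]=1
  size 9 → [1,2,4,5,6,7,8,9,10]=3  [2,3,4,5,6,7,8,9,10]=3
  first=0(a) contributes 6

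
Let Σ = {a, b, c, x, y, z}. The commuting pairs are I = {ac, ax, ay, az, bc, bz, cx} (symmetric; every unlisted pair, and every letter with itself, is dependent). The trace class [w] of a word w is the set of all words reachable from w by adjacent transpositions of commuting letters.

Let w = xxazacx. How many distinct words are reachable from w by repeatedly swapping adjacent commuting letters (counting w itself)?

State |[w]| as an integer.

42

0(x) covers ∅
1(x) covers 0:x
2(a) covers ∅
3(z) covers 1:x
4(a) covers 2:a
5(c) covers 3:z
6(x) covers 3:z
floor of heap: 0:x, 2:a
completions by unplaced set U, small U first (add the entries for U minus each lowest piece of U):
  |U|=1: {4}:1  {5}:1  {6}:1
  |U|=2: {2,4}:1  {4,5}:2  {4,6}:2  {5,6}:2
  |U|=3: {2,4,5}:3  {2,4,6}:3  {3,5,6}:2  {4,5,6}:6
  |U|=4: {1,3,5,6}:2  {2,4,5,6}:12  {3,4,5,6}:8
  |U|=5: {0,1,3,5,6}:2  {1,3,4,5,6}:10  {2,3,4,5,6}:20
  start at 0(x): 30
  start at 2(a): 12
sum over floor = 42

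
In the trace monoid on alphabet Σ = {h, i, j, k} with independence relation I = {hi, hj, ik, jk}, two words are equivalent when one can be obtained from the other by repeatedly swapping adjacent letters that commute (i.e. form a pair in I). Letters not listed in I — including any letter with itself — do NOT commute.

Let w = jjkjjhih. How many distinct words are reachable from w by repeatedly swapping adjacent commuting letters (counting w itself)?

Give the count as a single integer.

piece 0:j — minimal
piece 1:j rests on {0:j}
piece 2:k — minimal
piece 3:j rests on {1:j}
piece 4:j rests on {3:j}
piece 5:h rests on {2:k}
piece 6:i rests on {4:j}
piece 7:h rests on {5:h}
minimal pieces: {0:j, 2:k}
ways to finish when only these pieces remain (= sum over removing one remaining piece with nothing left below it):
  1 left: {6}→1  {7}→1
  2 left: {4,6}→1  {5,7}→1  {6,7}→2
  3 left: {2,5,7}→1  {3,4,6}→1  {4,6,7}→3  {5,6,7}→3
  4 left: {1,3,4,6}→1  {2,5,6,7}→4  {3,4,6,7}→4  {4,5,6,7}→6
  5 left: {0,1,3,4,6}→1  {1,3,4,6,7}→5  {2,4,5,6,7}→10  {3,4,5,6,7}→10
  6 left: {0,1,3,4,6,7}→6  {1,3,4,5,6,7}→15  {2,3,4,5,6,7}→20
  placing 0:j first → 35 extensions
  placing 2:k first → 21 extensions
total linear extensions = 56

56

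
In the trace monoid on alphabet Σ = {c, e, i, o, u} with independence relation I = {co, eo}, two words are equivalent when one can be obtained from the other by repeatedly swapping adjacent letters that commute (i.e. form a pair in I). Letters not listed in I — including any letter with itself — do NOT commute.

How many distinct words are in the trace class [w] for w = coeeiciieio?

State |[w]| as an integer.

drop 0:c onto floor
drop 1:o onto floor
drop 2:e onto {0:c}
drop 3:e onto {2:e}
drop 4:i onto {1:o, 3:e}
drop 5:c onto {4:i}
drop 6:i onto {5:c}
drop 7:i onto {6:i}
drop 8:e onto {7:i}
drop 9:i onto {8:e}
drop 10:o onto {9:i}
ground layer = {0:c, 1:o}
drop-orders for the pieces not yet dropped (sum over which currently-grounded one goes next):
  1 to go: {10} 1
  2 to go: {9,10} 1
  3 to go: {8,9,10} 1
  4 to go: {7,8,9,10} 1
  5 to go: {6,7,8,9,10} 1
  6 to go: {5,6,7,8,9,10} 1
  7 to go: {4,5,6,7,8,9,10} 1
  8 to go: {1,4,5,6,7,8,9,10} 1  {3,4,5,6,7,8,9,10} 1
  9 to go: {1,3,4,5,6,7,8,9,10} 2  {2,3,4,5,6,7,8,9,10} 1
  if 0:c drops first: 3 orders
  if 1:o drops first: 1 orders
heap linearizations: 4

4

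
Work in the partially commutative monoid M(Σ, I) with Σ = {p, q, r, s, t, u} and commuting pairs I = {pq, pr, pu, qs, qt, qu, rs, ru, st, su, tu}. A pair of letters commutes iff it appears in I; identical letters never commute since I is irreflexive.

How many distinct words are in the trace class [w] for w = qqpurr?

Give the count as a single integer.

30

#0=q has no predecessor
#1=q depends on [0:q]
#2=p has no predecessor
#3=u has no predecessor
#4=r depends on [1:q]
#5=r depends on [4:r]
sources: [0:q, 2:p, 3:u]
N(rest) = Σ N(rest − s) over sources s of rest; N(one piece) = 1:
  size 1 → [2]=1  [3]=1  [5]=1
  size 2 → [2,3]=2  [2,5]=2  [3,5]=2  [4,5]=1
  size 3 → [1,4,5]=1  [2,3,5]=6  [2,4,5]=3  [3,4,5]=3
  size 4 → [0,1,4,5]=1  [1,2,4,5]=4  [1,3,4,5]=4  [2,3,4,5]=12
  first=0(q) contributes 20
  first=2(p) contributes 5
  first=3(u) contributes 5
|[w]| = 30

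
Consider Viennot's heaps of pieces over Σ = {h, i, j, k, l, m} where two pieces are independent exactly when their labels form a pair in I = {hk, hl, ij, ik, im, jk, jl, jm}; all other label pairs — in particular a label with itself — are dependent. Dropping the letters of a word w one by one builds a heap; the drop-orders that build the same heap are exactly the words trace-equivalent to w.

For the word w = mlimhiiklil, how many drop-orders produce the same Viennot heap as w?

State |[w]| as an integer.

drop 0:m onto floor
drop 1:l onto {0:m}
drop 2:i onto {1:l}
drop 3:m onto {1:l}
drop 4:h onto {2:i, 3:m}
drop 5:i onto {4:h}
drop 6:i onto {5:i}
drop 7:k onto {3:m}
drop 8:l onto {6:i, 7:k}
drop 9:i onto {8:l}
drop 10:l onto {9:i}
ground layer = {0:m}
drop-orders for the pieces not yet dropped (sum over which currently-grounded one goes next):
  1 to go: {10} 1
  2 to go: {9,10} 1
  3 to go: {8,9,10} 1
  4 to go: {6,8,9,10} 1  {7,8,9,10} 1
  5 to go: {5,6,8,9,10} 1  {6,7,8,9,10} 2
  6 to go: {4,5,6,8,9,10} 1  {5,6,7,8,9,10} 3
  7 to go: {2,4,5,6,8,9,10} 1  {4,5,6,7,8,9,10} 4
  8 to go: {2,4,5,6,7,8,9,10} 5  {3,4,5,6,7,8,9,10} 4
  9 to go: {2,3,4,5,6,7,8,9,10} 9
  if 0:m drops first: 9 orders

9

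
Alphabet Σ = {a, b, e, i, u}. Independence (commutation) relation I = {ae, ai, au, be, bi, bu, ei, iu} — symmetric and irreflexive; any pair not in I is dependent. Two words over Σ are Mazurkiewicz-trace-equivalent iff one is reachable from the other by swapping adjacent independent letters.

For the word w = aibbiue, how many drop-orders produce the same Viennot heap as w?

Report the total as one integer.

0(a) covers ∅
1(i) covers ∅
2(b) covers 0:a
3(b) covers 2:b
4(i) covers 1:i
5(u) covers ∅
6(e) covers 5:u
floor of heap: 0:a, 1:i, 5:u
completions by unplaced set U, small U first (add the entries for U minus each lowest piece of U):
  |U|=1: {3}:1  {4}:1  {6}:1
  |U|=2: {1,4}:1  {2,3}:1  {3,4}:2  {3,6}:2  {4,6}:2  {5,6}:1
  |U|=3: {0,2,3}:1  {1,3,4}:3  {1,4,6}:3  {2,3,4}:3  {2,3,6}:3  {3,4,6}:6  {3,5,6}:3  {4,5,6}:3
  |U|=4: {0,2,3,4}:4  {0,2,3,6}:4  {1,2,3,4}:6  {1,3,4,6}:12  {1,4,5,6}:6  {2,3,4,6}:12  {2,3,5,6}:6  {3,4,5,6}:12
  |U|=5: {0,1,2,3,4}:10  {0,2,3,4,6}:20  {0,2,3,5,6}:10  {1,2,3,4,6}:30  {1,3,4,5,6}:30  {2,3,4,5,6}:30
  start at 0(a): 90
  start at 1(i): 60
  start at 5(u): 60
sum over floor = 210

210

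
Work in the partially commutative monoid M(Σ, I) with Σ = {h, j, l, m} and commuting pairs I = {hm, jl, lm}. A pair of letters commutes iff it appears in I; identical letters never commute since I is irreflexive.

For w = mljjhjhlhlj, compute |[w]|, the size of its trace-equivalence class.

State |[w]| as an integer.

8

#0=m has no predecessor
#1=l has no predecessor
#2=j depends on [0:m]
#3=j depends on [2:j]
#4=h depends on [1:l, 3:j]
#5=j depends on [4:h]
#6=h depends on [5:j]
#7=l depends on [6:h]
#8=h depends on [7:l]
#9=l depends on [8:h]
#10=j depends on [8:h]
sources: [0:m, 1:l]
N(rest) = Σ N(rest − s) over sources s of rest; N(one piece) = 1:
  size 1 → [9]=1  [10]=1
  size 2 → [9,10]=2
  size 3 → [8,9,10]=2
  size 4 → [7,8,9,10]=2
  size 5 → [6,7,8,9,10]=2
  size 6 → [5,6,7,8,9,10]=2
  size 7 → [4,5,6,7,8,9,10]=2
  size 8 → [1,4,5,6,7,8,9,10]=2  [3,4,5,6,7,8,9,10]=2
  size 9 → [1,3,4,5,6,7,8,9,10]=4  [2,3,4,5,6,7,8,9,10]=2
  first=0(m) contributes 6
  first=1(l) contributes 2
|[w]| = 8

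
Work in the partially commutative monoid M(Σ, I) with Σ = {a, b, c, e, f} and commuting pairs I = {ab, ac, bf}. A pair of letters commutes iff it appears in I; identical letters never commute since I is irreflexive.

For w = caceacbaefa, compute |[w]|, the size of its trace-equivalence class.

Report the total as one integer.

piece 0:c — minimal
piece 1:a — minimal
piece 2:c rests on {0:c}
piece 3:e rests on {1:a, 2:c}
piece 4:a rests on {3:e}
piece 5:c rests on {3:e}
piece 6:b rests on {5:c}
piece 7:a rests on {4:a}
piece 8:e rests on {6:b, 7:a}
piece 9:f rests on {8:e}
piece 10:a rests on {9:f}
minimal pieces: {0:c, 1:a}
ways to finish when only these pieces remain (= sum over removing one remaining piece with nothing left below it):
  1 left: {10}→1
  2 left: {9,10}→1
  3 left: {8,9,10}→1
  4 left: {6,8,9,10}→1  {7,8,9,10}→1
  5 left: {4,7,8,9,10}→1  {5,6,8,9,10}→1  {6,7,8,9,10}→2
  6 left: {4,6,7,8,9,10}→3  {5,6,7,8,9,10}→3
  7 left: {4,5,6,7,8,9,10}→6
  8 left: {3,4,5,6,7,8,9,10}→6
  9 left: {1,3,4,5,6,7,8,9,10}→6  {2,3,4,5,6,7,8,9,10}→6
  placing 0:c first → 12 extensions
  placing 1:a first → 6 extensions
total linear extensions = 18

18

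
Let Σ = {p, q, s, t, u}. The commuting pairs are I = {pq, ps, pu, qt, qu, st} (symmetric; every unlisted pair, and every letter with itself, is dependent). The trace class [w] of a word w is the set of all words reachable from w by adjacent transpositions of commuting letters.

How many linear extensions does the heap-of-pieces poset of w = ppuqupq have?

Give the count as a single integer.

0(p) covers ∅
1(p) covers 0:p
2(u) covers ∅
3(q) covers ∅
4(u) covers 2:u
5(p) covers 1:p
6(q) covers 3:q
floor of heap: 0:p, 2:u, 3:q
completions by unplaced set U, small U first (add the entries for U minus each lowest piece of U):
  |U|=1: {4}:1  {5}:1  {6}:1
  |U|=2: {1,5}:1  {2,4}:1  {3,6}:1  {4,5}:2  {4,6}:2  {5,6}:2
  |U|=3: {0,1,5}:1  {1,4,5}:3  {1,5,6}:3  {2,4,5}:3  {2,4,6}:3  {3,4,6}:3  {3,5,6}:3  {4,5,6}:6
  |U|=4: {0,1,4,5}:4  {0,1,5,6}:4  {1,2,4,5}:6  {1,3,5,6}:6  {1,4,5,6}:12  {2,3,4,6}:6  {2,4,5,6}:12  {3,4,5,6}:12
  |U|=5: {0,1,2,4,5}:10  {0,1,3,5,6}:10  {0,1,4,5,6}:20  {1,2,4,5,6}:30  {1,3,4,5,6}:30  {2,3,4,5,6}:30
  start at 0(p): 90
  start at 2(u): 60
  start at 3(q): 60
sum over floor = 210

210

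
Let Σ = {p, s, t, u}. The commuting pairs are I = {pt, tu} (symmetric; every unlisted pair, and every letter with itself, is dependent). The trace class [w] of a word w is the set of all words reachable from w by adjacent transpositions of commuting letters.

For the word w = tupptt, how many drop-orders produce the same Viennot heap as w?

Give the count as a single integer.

piece 0:t — minimal
piece 1:u — minimal
piece 2:p rests on {1:u}
piece 3:p rests on {2:p}
piece 4:t rests on {0:t}
piece 5:t rests on {4:t}
minimal pieces: {0:t, 1:u}
ways to finish when only these pieces remain (= sum over removing one remaining piece with nothing left below it):
  1 left: {3}→1  {5}→1
  2 left: {2,3}→1  {3,5}→2  {4,5}→1
  3 left: {0,4,5}→1  {1,2,3}→1  {2,3,5}→3  {3,4,5}→3
  4 left: {0,3,4,5}→4  {1,2,3,5}→4  {2,3,4,5}→6
  placing 0:t first → 10 extensions
  placing 1:u first → 10 extensions
total linear extensions = 20

20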